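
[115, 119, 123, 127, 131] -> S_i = 115 + 4*i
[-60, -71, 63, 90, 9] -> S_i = Random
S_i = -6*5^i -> [-6, -30, -150, -750, -3750]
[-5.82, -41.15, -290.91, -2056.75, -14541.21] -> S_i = -5.82*7.07^i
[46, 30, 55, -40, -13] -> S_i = Random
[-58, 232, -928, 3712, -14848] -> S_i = -58*-4^i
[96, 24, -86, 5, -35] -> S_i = Random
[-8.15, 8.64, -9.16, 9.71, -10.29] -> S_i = -8.15*(-1.06)^i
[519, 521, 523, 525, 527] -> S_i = 519 + 2*i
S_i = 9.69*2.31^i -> [9.69, 22.38, 51.71, 119.44, 275.91]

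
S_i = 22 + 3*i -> [22, 25, 28, 31, 34]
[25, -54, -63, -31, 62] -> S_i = Random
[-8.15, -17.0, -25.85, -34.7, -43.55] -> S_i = -8.15 + -8.85*i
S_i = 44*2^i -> [44, 88, 176, 352, 704]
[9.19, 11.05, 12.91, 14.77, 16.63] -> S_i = 9.19 + 1.86*i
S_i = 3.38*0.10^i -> [3.38, 0.34, 0.03, 0.0, 0.0]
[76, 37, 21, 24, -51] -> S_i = Random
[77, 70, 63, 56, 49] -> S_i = 77 + -7*i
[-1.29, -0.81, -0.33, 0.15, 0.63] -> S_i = -1.29 + 0.48*i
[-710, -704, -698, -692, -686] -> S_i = -710 + 6*i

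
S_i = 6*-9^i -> [6, -54, 486, -4374, 39366]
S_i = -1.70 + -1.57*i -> [-1.7, -3.27, -4.84, -6.41, -7.98]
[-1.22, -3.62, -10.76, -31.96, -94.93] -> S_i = -1.22*2.97^i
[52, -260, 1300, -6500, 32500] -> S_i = 52*-5^i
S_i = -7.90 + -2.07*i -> [-7.9, -9.97, -12.04, -14.11, -16.18]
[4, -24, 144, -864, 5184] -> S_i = 4*-6^i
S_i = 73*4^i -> [73, 292, 1168, 4672, 18688]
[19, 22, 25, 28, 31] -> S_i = 19 + 3*i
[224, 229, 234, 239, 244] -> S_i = 224 + 5*i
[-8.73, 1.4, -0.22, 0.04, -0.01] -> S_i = -8.73*(-0.16)^i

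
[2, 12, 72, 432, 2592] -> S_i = 2*6^i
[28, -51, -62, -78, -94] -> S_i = Random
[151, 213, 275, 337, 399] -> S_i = 151 + 62*i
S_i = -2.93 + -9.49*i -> [-2.93, -12.42, -21.91, -31.4, -40.89]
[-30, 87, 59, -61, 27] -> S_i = Random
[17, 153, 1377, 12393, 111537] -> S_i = 17*9^i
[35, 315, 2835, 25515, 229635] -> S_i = 35*9^i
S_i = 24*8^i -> [24, 192, 1536, 12288, 98304]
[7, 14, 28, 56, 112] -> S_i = 7*2^i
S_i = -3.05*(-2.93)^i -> [-3.05, 8.94, -26.18, 76.72, -224.79]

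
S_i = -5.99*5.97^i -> [-5.99, -35.76, -213.49, -1274.53, -7608.94]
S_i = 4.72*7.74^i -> [4.72, 36.53, 282.76, 2188.59, 16939.7]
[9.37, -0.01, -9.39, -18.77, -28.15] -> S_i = 9.37 + -9.38*i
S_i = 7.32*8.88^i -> [7.32, 65.0, 577.21, 5125.66, 45515.88]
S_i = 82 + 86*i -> [82, 168, 254, 340, 426]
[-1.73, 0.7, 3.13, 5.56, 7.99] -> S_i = -1.73 + 2.43*i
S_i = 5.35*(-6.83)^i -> [5.35, -36.54, 249.57, -1704.57, 11642.24]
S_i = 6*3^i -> [6, 18, 54, 162, 486]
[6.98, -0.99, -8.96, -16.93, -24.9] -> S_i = 6.98 + -7.97*i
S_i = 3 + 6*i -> [3, 9, 15, 21, 27]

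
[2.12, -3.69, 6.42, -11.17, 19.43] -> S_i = 2.12*(-1.74)^i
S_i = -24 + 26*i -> [-24, 2, 28, 54, 80]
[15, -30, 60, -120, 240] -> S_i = 15*-2^i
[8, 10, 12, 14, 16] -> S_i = 8 + 2*i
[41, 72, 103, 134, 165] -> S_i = 41 + 31*i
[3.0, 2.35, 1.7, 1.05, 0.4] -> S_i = 3.00 + -0.65*i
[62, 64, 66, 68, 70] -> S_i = 62 + 2*i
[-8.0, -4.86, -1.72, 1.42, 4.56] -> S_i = -8.00 + 3.14*i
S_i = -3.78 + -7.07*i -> [-3.78, -10.85, -17.92, -24.99, -32.06]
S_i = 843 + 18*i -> [843, 861, 879, 897, 915]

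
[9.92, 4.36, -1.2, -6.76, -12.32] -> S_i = 9.92 + -5.56*i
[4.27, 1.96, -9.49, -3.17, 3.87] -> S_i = Random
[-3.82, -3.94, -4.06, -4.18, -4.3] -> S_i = -3.82 + -0.12*i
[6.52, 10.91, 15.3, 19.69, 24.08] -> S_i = 6.52 + 4.39*i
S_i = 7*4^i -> [7, 28, 112, 448, 1792]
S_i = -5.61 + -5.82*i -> [-5.61, -11.43, -17.25, -23.07, -28.89]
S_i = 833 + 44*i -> [833, 877, 921, 965, 1009]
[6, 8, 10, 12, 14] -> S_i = 6 + 2*i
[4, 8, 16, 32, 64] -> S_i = 4*2^i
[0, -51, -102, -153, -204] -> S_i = 0 + -51*i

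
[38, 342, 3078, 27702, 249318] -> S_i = 38*9^i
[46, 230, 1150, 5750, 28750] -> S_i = 46*5^i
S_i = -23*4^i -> [-23, -92, -368, -1472, -5888]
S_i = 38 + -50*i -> [38, -12, -62, -112, -162]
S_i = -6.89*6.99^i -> [-6.89, -48.16, -336.65, -2353.16, -16448.56]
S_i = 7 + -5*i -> [7, 2, -3, -8, -13]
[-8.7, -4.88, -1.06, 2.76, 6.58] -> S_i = -8.70 + 3.82*i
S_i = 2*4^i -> [2, 8, 32, 128, 512]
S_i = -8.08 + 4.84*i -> [-8.08, -3.24, 1.6, 6.44, 11.28]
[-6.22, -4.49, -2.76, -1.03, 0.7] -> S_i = -6.22 + 1.73*i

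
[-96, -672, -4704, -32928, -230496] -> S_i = -96*7^i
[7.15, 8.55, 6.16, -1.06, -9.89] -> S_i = Random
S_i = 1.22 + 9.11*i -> [1.22, 10.33, 19.44, 28.55, 37.66]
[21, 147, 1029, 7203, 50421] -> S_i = 21*7^i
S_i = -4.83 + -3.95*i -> [-4.83, -8.78, -12.73, -16.68, -20.63]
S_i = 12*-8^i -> [12, -96, 768, -6144, 49152]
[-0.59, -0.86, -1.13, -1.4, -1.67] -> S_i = -0.59 + -0.27*i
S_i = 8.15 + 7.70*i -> [8.15, 15.85, 23.55, 31.25, 38.95]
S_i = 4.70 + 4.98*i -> [4.7, 9.68, 14.66, 19.64, 24.62]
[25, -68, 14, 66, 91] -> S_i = Random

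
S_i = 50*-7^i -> [50, -350, 2450, -17150, 120050]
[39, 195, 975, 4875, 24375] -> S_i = 39*5^i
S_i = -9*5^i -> [-9, -45, -225, -1125, -5625]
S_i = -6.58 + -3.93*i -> [-6.58, -10.51, -14.44, -18.37, -22.3]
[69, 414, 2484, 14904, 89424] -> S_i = 69*6^i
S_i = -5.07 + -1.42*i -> [-5.07, -6.49, -7.91, -9.33, -10.75]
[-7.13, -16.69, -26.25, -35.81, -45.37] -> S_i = -7.13 + -9.56*i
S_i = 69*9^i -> [69, 621, 5589, 50301, 452709]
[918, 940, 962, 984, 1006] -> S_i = 918 + 22*i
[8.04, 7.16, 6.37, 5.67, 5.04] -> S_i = 8.04*0.89^i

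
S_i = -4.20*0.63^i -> [-4.2, -2.65, -1.67, -1.05, -0.66]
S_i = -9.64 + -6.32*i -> [-9.64, -15.96, -22.28, -28.6, -34.92]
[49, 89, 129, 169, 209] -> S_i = 49 + 40*i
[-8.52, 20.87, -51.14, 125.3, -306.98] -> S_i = -8.52*(-2.45)^i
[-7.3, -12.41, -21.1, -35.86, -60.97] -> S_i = -7.30*1.70^i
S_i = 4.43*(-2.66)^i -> [4.43, -11.78, 31.34, -83.38, 221.78]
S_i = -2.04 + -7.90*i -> [-2.04, -9.94, -17.84, -25.74, -33.64]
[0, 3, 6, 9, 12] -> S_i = 0 + 3*i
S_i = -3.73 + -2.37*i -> [-3.73, -6.1, -8.47, -10.84, -13.21]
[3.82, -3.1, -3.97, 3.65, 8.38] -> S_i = Random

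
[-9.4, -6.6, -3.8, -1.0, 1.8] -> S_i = -9.40 + 2.80*i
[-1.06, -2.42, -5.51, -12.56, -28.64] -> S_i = -1.06*2.28^i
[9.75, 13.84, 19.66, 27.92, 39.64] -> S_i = 9.75*1.42^i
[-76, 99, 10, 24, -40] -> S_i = Random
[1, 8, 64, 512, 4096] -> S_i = 1*8^i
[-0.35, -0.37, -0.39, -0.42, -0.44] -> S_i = -0.35*1.06^i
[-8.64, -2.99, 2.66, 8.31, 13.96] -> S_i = -8.64 + 5.65*i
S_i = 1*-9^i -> [1, -9, 81, -729, 6561]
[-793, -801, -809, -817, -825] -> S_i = -793 + -8*i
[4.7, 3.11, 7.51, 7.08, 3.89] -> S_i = Random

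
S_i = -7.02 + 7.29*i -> [-7.02, 0.27, 7.56, 14.85, 22.14]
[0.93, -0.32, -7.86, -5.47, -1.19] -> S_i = Random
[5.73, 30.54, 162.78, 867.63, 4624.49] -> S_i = 5.73*5.33^i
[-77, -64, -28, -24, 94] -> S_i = Random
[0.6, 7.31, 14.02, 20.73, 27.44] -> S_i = 0.60 + 6.71*i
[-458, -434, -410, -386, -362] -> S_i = -458 + 24*i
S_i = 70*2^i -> [70, 140, 280, 560, 1120]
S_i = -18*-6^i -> [-18, 108, -648, 3888, -23328]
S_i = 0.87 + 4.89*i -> [0.87, 5.76, 10.65, 15.54, 20.43]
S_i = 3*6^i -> [3, 18, 108, 648, 3888]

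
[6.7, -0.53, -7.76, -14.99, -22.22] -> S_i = 6.70 + -7.23*i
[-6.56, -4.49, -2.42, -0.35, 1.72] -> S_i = -6.56 + 2.07*i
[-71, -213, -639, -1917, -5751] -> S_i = -71*3^i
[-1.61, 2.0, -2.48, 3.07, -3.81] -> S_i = -1.61*(-1.24)^i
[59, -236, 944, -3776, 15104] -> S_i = 59*-4^i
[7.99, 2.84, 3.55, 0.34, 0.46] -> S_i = Random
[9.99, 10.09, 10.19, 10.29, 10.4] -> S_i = 9.99*1.01^i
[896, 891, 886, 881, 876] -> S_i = 896 + -5*i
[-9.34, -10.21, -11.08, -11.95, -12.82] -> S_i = -9.34 + -0.87*i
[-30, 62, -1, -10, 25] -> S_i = Random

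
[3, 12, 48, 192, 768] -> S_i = 3*4^i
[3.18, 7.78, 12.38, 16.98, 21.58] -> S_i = 3.18 + 4.60*i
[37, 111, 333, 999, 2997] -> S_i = 37*3^i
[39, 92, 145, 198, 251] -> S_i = 39 + 53*i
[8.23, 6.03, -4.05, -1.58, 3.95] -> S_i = Random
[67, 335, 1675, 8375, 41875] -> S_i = 67*5^i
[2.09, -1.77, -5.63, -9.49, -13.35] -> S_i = 2.09 + -3.86*i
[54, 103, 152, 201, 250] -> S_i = 54 + 49*i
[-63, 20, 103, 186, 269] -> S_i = -63 + 83*i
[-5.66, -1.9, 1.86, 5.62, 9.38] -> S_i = -5.66 + 3.76*i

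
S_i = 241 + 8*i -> [241, 249, 257, 265, 273]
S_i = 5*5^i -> [5, 25, 125, 625, 3125]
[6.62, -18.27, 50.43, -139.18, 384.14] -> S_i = 6.62*(-2.76)^i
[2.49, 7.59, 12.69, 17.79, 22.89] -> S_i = 2.49 + 5.10*i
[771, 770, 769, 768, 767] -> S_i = 771 + -1*i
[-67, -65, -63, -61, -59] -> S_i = -67 + 2*i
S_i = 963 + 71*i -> [963, 1034, 1105, 1176, 1247]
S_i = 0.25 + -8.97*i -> [0.25, -8.72, -17.69, -26.66, -35.63]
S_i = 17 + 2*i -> [17, 19, 21, 23, 25]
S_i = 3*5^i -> [3, 15, 75, 375, 1875]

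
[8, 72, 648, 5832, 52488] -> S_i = 8*9^i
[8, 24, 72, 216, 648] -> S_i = 8*3^i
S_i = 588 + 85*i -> [588, 673, 758, 843, 928]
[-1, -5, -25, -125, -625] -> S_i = -1*5^i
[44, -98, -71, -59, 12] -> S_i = Random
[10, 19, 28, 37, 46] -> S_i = 10 + 9*i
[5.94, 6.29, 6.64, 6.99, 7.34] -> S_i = 5.94 + 0.35*i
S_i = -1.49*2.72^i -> [-1.49, -4.05, -11.02, -29.98, -81.56]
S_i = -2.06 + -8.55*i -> [-2.06, -10.61, -19.16, -27.71, -36.26]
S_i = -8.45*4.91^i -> [-8.45, -41.49, -203.71, -1000.23, -4911.14]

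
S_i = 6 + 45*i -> [6, 51, 96, 141, 186]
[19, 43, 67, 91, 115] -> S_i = 19 + 24*i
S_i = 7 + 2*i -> [7, 9, 11, 13, 15]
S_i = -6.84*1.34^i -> [-6.84, -9.17, -12.28, -16.46, -22.05]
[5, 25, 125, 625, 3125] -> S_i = 5*5^i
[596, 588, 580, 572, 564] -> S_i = 596 + -8*i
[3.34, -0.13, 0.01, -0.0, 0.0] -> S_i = 3.34*(-0.04)^i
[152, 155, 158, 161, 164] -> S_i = 152 + 3*i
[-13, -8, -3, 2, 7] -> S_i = -13 + 5*i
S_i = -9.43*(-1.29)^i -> [-9.43, 12.16, -15.69, 20.24, -26.11]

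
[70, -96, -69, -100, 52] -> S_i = Random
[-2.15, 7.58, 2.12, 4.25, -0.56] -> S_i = Random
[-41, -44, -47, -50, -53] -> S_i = -41 + -3*i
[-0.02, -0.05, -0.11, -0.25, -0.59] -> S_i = -0.02*2.33^i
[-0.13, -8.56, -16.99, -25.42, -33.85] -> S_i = -0.13 + -8.43*i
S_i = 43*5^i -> [43, 215, 1075, 5375, 26875]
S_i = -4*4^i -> [-4, -16, -64, -256, -1024]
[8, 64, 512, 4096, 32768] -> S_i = 8*8^i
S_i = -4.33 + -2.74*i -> [-4.33, -7.07, -9.81, -12.55, -15.29]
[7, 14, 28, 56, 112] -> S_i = 7*2^i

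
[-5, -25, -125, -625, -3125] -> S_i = -5*5^i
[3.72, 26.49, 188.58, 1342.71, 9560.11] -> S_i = 3.72*7.12^i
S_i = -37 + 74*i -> [-37, 37, 111, 185, 259]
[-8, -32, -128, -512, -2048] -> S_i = -8*4^i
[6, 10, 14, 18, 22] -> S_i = 6 + 4*i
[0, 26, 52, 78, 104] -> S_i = 0 + 26*i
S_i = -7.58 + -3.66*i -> [-7.58, -11.24, -14.9, -18.56, -22.22]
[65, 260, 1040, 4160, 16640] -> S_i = 65*4^i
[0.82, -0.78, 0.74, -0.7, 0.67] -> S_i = 0.82*(-0.95)^i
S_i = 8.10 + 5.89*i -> [8.1, 13.99, 19.88, 25.77, 31.66]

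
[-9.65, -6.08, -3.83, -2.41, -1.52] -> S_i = -9.65*0.63^i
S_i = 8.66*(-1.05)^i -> [8.66, -9.09, 9.55, -10.03, 10.53]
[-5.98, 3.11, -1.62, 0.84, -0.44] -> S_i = -5.98*(-0.52)^i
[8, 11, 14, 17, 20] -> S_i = 8 + 3*i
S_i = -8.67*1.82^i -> [-8.67, -15.78, -28.72, -52.27, -95.13]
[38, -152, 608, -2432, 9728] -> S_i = 38*-4^i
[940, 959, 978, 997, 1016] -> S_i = 940 + 19*i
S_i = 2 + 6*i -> [2, 8, 14, 20, 26]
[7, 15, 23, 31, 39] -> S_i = 7 + 8*i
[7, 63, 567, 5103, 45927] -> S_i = 7*9^i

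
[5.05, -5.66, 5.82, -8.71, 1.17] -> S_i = Random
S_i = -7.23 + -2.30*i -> [-7.23, -9.53, -11.83, -14.13, -16.43]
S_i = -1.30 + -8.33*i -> [-1.3, -9.63, -17.96, -26.29, -34.62]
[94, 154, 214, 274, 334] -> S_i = 94 + 60*i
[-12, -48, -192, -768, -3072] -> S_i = -12*4^i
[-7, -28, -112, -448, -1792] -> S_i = -7*4^i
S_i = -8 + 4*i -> [-8, -4, 0, 4, 8]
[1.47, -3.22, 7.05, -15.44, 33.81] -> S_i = 1.47*(-2.19)^i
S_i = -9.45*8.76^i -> [-9.45, -82.78, -725.17, -6352.49, -55647.83]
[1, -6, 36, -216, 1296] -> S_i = 1*-6^i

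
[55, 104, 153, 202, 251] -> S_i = 55 + 49*i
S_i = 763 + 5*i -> [763, 768, 773, 778, 783]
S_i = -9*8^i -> [-9, -72, -576, -4608, -36864]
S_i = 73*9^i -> [73, 657, 5913, 53217, 478953]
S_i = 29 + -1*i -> [29, 28, 27, 26, 25]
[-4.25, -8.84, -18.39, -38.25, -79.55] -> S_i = -4.25*2.08^i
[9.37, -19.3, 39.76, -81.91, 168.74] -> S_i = 9.37*(-2.06)^i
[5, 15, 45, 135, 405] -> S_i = 5*3^i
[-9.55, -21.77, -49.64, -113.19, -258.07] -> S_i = -9.55*2.28^i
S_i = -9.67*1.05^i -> [-9.67, -10.15, -10.66, -11.19, -11.75]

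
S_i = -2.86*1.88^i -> [-2.86, -5.38, -10.11, -19.0, -35.73]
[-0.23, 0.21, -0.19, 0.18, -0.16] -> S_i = -0.23*(-0.92)^i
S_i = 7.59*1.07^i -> [7.59, 8.12, 8.69, 9.3, 9.95]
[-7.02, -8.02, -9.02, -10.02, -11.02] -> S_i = -7.02 + -1.00*i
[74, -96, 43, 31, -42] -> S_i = Random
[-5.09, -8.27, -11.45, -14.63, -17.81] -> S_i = -5.09 + -3.18*i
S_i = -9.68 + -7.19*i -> [-9.68, -16.87, -24.06, -31.25, -38.44]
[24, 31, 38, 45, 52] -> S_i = 24 + 7*i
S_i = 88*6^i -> [88, 528, 3168, 19008, 114048]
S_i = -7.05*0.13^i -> [-7.05, -0.92, -0.12, -0.02, -0.0]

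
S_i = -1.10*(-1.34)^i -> [-1.1, 1.47, -1.98, 2.65, -3.55]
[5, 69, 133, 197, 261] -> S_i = 5 + 64*i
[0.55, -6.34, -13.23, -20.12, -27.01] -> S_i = 0.55 + -6.89*i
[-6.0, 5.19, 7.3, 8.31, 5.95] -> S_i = Random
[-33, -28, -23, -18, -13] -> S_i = -33 + 5*i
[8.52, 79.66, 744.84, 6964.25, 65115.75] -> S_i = 8.52*9.35^i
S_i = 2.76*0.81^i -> [2.76, 2.24, 1.81, 1.47, 1.19]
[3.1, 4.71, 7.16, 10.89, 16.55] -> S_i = 3.10*1.52^i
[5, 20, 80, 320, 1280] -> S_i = 5*4^i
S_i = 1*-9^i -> [1, -9, 81, -729, 6561]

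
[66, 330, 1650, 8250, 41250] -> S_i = 66*5^i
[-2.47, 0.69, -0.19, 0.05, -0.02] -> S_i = -2.47*(-0.28)^i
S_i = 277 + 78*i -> [277, 355, 433, 511, 589]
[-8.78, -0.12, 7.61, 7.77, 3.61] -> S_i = Random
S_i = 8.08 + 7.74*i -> [8.08, 15.82, 23.56, 31.3, 39.04]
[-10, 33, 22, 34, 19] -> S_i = Random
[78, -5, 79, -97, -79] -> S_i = Random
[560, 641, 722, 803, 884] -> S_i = 560 + 81*i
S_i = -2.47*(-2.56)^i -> [-2.47, 6.32, -16.19, 41.44, -106.09]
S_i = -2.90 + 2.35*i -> [-2.9, -0.55, 1.8, 4.15, 6.5]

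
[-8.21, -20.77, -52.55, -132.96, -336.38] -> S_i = -8.21*2.53^i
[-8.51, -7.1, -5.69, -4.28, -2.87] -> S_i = -8.51 + 1.41*i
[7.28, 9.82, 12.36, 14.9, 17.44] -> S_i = 7.28 + 2.54*i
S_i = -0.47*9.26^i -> [-0.47, -4.35, -40.3, -373.19, -3455.75]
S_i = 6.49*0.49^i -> [6.49, 3.18, 1.56, 0.76, 0.37]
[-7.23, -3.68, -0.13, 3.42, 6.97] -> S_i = -7.23 + 3.55*i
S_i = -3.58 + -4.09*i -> [-3.58, -7.67, -11.76, -15.85, -19.94]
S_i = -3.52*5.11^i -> [-3.52, -17.99, -91.91, -469.68, -2400.08]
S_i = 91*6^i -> [91, 546, 3276, 19656, 117936]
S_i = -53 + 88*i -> [-53, 35, 123, 211, 299]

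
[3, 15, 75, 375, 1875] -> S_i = 3*5^i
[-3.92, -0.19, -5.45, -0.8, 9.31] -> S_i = Random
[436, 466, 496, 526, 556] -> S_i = 436 + 30*i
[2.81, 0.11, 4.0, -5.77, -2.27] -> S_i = Random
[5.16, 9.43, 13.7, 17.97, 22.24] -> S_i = 5.16 + 4.27*i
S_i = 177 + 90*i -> [177, 267, 357, 447, 537]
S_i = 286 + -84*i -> [286, 202, 118, 34, -50]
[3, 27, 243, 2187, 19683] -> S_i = 3*9^i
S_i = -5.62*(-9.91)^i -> [-5.62, 55.69, -551.93, 5469.62, -54203.95]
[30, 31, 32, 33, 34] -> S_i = 30 + 1*i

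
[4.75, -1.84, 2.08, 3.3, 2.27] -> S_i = Random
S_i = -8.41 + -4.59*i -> [-8.41, -13.0, -17.59, -22.18, -26.77]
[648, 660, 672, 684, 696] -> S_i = 648 + 12*i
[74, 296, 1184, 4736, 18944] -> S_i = 74*4^i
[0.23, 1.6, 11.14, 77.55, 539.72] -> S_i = 0.23*6.96^i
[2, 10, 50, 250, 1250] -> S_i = 2*5^i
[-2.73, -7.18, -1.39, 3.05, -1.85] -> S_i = Random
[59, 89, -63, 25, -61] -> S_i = Random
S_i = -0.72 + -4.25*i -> [-0.72, -4.97, -9.22, -13.47, -17.72]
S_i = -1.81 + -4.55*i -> [-1.81, -6.36, -10.91, -15.46, -20.01]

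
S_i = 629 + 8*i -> [629, 637, 645, 653, 661]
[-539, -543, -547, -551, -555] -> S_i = -539 + -4*i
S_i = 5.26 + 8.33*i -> [5.26, 13.59, 21.92, 30.25, 38.58]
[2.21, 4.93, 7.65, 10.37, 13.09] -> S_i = 2.21 + 2.72*i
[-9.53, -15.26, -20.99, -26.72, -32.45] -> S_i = -9.53 + -5.73*i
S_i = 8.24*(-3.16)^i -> [8.24, -26.04, 82.28, -260.01, 821.63]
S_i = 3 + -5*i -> [3, -2, -7, -12, -17]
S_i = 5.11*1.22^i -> [5.11, 6.23, 7.61, 9.28, 11.32]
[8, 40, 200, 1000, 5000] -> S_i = 8*5^i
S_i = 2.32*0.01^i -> [2.32, 0.02, 0.0, 0.0, 0.0]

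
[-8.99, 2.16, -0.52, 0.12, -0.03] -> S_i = -8.99*(-0.24)^i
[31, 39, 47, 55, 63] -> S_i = 31 + 8*i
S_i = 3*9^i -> [3, 27, 243, 2187, 19683]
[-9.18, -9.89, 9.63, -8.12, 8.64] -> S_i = Random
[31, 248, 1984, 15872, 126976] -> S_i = 31*8^i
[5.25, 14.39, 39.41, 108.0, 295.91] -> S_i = 5.25*2.74^i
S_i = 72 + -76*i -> [72, -4, -80, -156, -232]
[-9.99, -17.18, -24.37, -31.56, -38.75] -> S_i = -9.99 + -7.19*i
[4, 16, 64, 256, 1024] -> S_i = 4*4^i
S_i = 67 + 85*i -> [67, 152, 237, 322, 407]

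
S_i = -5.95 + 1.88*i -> [-5.95, -4.07, -2.19, -0.31, 1.57]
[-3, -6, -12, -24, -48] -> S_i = -3*2^i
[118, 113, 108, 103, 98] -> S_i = 118 + -5*i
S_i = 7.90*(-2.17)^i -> [7.9, -17.14, 37.2, -80.72, 175.17]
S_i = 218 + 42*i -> [218, 260, 302, 344, 386]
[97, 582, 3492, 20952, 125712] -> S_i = 97*6^i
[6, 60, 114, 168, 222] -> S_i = 6 + 54*i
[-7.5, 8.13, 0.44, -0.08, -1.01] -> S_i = Random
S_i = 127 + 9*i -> [127, 136, 145, 154, 163]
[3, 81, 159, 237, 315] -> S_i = 3 + 78*i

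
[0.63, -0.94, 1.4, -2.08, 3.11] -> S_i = 0.63*(-1.49)^i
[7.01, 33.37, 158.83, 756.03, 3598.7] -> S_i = 7.01*4.76^i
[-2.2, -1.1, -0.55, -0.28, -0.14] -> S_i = -2.20*0.50^i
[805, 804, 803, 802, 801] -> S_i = 805 + -1*i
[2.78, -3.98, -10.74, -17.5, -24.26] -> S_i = 2.78 + -6.76*i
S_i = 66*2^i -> [66, 132, 264, 528, 1056]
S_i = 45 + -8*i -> [45, 37, 29, 21, 13]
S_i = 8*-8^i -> [8, -64, 512, -4096, 32768]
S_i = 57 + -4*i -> [57, 53, 49, 45, 41]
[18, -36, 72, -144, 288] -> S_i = 18*-2^i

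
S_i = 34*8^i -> [34, 272, 2176, 17408, 139264]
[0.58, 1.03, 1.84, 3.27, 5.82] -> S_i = 0.58*1.78^i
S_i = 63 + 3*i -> [63, 66, 69, 72, 75]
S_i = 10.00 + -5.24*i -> [10.0, 4.76, -0.48, -5.72, -10.96]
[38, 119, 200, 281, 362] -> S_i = 38 + 81*i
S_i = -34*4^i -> [-34, -136, -544, -2176, -8704]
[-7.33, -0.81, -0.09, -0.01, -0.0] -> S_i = -7.33*0.11^i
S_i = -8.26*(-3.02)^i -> [-8.26, 24.95, -75.33, 227.51, -687.08]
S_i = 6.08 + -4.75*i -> [6.08, 1.33, -3.42, -8.17, -12.92]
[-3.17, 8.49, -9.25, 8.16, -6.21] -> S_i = Random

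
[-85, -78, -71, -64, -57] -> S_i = -85 + 7*i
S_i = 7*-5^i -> [7, -35, 175, -875, 4375]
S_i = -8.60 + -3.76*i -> [-8.6, -12.36, -16.12, -19.88, -23.64]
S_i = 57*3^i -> [57, 171, 513, 1539, 4617]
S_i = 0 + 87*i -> [0, 87, 174, 261, 348]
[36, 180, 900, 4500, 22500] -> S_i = 36*5^i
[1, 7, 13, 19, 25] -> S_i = 1 + 6*i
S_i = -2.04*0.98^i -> [-2.04, -2.0, -1.96, -1.92, -1.88]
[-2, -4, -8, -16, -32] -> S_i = -2*2^i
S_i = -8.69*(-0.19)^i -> [-8.69, 1.65, -0.31, 0.06, -0.01]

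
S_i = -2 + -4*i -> [-2, -6, -10, -14, -18]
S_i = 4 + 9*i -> [4, 13, 22, 31, 40]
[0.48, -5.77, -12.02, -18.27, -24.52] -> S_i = 0.48 + -6.25*i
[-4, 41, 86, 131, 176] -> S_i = -4 + 45*i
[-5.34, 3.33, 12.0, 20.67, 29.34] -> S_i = -5.34 + 8.67*i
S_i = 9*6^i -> [9, 54, 324, 1944, 11664]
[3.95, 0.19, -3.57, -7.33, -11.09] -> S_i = 3.95 + -3.76*i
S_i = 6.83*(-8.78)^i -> [6.83, -59.97, 526.51, -4622.79, 40588.1]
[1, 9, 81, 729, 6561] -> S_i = 1*9^i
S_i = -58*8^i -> [-58, -464, -3712, -29696, -237568]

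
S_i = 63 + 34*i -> [63, 97, 131, 165, 199]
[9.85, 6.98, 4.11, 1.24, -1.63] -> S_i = 9.85 + -2.87*i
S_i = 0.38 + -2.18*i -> [0.38, -1.8, -3.98, -6.16, -8.34]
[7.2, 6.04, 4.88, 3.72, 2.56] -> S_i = 7.20 + -1.16*i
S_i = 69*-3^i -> [69, -207, 621, -1863, 5589]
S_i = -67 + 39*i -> [-67, -28, 11, 50, 89]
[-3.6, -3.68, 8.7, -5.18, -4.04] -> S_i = Random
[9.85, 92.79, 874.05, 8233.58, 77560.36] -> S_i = 9.85*9.42^i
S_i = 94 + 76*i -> [94, 170, 246, 322, 398]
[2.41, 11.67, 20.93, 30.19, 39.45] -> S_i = 2.41 + 9.26*i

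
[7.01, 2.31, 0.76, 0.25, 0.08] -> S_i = 7.01*0.33^i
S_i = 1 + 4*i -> [1, 5, 9, 13, 17]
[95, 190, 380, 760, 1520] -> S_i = 95*2^i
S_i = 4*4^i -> [4, 16, 64, 256, 1024]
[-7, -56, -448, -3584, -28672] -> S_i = -7*8^i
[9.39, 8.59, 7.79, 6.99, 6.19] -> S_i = 9.39 + -0.80*i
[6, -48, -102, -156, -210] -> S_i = 6 + -54*i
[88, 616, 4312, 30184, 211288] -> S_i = 88*7^i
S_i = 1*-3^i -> [1, -3, 9, -27, 81]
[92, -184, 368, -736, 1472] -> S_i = 92*-2^i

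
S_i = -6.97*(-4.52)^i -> [-6.97, 31.5, -142.4, 643.65, -2909.29]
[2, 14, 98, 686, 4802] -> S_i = 2*7^i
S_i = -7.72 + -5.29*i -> [-7.72, -13.01, -18.3, -23.59, -28.88]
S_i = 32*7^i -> [32, 224, 1568, 10976, 76832]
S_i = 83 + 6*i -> [83, 89, 95, 101, 107]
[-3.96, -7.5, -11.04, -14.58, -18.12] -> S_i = -3.96 + -3.54*i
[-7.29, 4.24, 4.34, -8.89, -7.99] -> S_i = Random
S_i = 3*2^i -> [3, 6, 12, 24, 48]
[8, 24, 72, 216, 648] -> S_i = 8*3^i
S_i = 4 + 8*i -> [4, 12, 20, 28, 36]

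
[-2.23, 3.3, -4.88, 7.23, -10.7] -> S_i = -2.23*(-1.48)^i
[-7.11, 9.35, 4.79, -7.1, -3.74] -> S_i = Random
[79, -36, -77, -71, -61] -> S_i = Random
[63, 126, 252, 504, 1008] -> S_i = 63*2^i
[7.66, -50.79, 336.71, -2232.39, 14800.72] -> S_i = 7.66*(-6.63)^i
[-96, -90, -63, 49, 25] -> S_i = Random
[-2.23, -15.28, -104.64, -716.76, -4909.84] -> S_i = -2.23*6.85^i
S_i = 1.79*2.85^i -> [1.79, 5.1, 14.54, 41.44, 118.1]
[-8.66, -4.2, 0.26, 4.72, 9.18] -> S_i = -8.66 + 4.46*i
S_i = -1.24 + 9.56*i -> [-1.24, 8.32, 17.88, 27.44, 37.0]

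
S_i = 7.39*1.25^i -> [7.39, 9.24, 11.55, 14.43, 18.04]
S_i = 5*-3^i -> [5, -15, 45, -135, 405]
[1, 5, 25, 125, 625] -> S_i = 1*5^i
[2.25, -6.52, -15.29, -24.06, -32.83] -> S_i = 2.25 + -8.77*i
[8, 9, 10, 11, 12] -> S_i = 8 + 1*i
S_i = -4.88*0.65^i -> [-4.88, -3.17, -2.06, -1.34, -0.87]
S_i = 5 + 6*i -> [5, 11, 17, 23, 29]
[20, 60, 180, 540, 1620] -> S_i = 20*3^i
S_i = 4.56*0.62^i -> [4.56, 2.83, 1.75, 1.09, 0.67]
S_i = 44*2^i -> [44, 88, 176, 352, 704]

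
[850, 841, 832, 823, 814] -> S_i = 850 + -9*i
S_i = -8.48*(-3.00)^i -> [-8.48, 25.44, -76.32, 228.96, -686.88]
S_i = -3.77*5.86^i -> [-3.77, -22.09, -129.46, -758.64, -4445.61]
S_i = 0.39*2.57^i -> [0.39, 1.0, 2.58, 6.62, 17.01]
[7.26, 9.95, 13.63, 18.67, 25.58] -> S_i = 7.26*1.37^i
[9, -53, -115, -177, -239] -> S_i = 9 + -62*i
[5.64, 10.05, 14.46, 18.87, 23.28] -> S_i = 5.64 + 4.41*i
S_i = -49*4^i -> [-49, -196, -784, -3136, -12544]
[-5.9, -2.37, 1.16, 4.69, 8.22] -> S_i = -5.90 + 3.53*i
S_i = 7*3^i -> [7, 21, 63, 189, 567]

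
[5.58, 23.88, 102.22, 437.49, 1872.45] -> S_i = 5.58*4.28^i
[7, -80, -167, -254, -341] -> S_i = 7 + -87*i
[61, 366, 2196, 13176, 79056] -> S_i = 61*6^i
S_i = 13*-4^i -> [13, -52, 208, -832, 3328]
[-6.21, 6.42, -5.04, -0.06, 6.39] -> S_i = Random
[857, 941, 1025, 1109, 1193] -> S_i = 857 + 84*i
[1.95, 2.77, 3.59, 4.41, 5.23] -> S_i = 1.95 + 0.82*i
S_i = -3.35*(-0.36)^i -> [-3.35, 1.21, -0.43, 0.16, -0.06]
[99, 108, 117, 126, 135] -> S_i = 99 + 9*i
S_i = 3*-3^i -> [3, -9, 27, -81, 243]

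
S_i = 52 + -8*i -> [52, 44, 36, 28, 20]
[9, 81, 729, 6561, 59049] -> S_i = 9*9^i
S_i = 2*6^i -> [2, 12, 72, 432, 2592]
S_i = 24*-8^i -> [24, -192, 1536, -12288, 98304]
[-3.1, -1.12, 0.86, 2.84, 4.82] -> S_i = -3.10 + 1.98*i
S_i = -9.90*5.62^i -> [-9.9, -55.64, -312.69, -1757.29, -9875.99]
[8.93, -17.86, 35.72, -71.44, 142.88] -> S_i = 8.93*(-2.00)^i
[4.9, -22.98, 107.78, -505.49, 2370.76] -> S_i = 4.90*(-4.69)^i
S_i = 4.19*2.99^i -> [4.19, 12.53, 37.46, 112.0, 334.89]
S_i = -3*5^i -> [-3, -15, -75, -375, -1875]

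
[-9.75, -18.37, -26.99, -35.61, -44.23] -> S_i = -9.75 + -8.62*i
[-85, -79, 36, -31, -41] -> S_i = Random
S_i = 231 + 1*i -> [231, 232, 233, 234, 235]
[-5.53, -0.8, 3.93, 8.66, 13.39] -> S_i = -5.53 + 4.73*i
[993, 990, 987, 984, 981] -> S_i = 993 + -3*i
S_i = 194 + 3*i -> [194, 197, 200, 203, 206]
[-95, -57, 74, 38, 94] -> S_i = Random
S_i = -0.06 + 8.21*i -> [-0.06, 8.15, 16.36, 24.57, 32.78]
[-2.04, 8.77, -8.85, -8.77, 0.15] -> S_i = Random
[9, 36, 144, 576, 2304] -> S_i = 9*4^i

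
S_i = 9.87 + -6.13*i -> [9.87, 3.74, -2.39, -8.52, -14.65]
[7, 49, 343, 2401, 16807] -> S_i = 7*7^i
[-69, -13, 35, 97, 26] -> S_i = Random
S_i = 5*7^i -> [5, 35, 245, 1715, 12005]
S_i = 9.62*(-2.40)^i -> [9.62, -23.09, 55.41, -132.99, 319.17]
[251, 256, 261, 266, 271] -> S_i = 251 + 5*i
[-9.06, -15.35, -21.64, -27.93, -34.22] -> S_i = -9.06 + -6.29*i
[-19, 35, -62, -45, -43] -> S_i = Random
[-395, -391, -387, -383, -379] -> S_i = -395 + 4*i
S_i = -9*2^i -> [-9, -18, -36, -72, -144]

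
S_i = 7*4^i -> [7, 28, 112, 448, 1792]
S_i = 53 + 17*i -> [53, 70, 87, 104, 121]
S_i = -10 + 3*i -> [-10, -7, -4, -1, 2]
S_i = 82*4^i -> [82, 328, 1312, 5248, 20992]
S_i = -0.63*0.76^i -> [-0.63, -0.48, -0.36, -0.28, -0.21]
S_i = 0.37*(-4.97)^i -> [0.37, -1.84, 9.14, -45.42, 225.75]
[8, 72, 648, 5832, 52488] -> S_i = 8*9^i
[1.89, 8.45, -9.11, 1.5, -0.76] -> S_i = Random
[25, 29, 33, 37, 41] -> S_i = 25 + 4*i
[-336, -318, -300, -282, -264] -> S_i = -336 + 18*i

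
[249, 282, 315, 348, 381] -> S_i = 249 + 33*i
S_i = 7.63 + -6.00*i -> [7.63, 1.63, -4.37, -10.37, -16.37]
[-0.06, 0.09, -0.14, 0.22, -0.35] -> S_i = -0.06*(-1.55)^i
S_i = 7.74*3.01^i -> [7.74, 23.3, 70.13, 211.08, 635.34]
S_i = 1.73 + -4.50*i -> [1.73, -2.77, -7.27, -11.77, -16.27]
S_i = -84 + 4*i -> [-84, -80, -76, -72, -68]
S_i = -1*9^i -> [-1, -9, -81, -729, -6561]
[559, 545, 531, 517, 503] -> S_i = 559 + -14*i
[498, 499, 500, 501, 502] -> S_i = 498 + 1*i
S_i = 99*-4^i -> [99, -396, 1584, -6336, 25344]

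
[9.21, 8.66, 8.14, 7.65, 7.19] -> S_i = 9.21*0.94^i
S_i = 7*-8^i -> [7, -56, 448, -3584, 28672]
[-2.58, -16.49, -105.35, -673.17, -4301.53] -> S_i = -2.58*6.39^i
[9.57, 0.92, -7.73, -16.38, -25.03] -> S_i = 9.57 + -8.65*i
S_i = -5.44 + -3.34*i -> [-5.44, -8.78, -12.12, -15.46, -18.8]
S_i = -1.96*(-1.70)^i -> [-1.96, 3.33, -5.66, 9.63, -16.37]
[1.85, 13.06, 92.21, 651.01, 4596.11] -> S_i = 1.85*7.06^i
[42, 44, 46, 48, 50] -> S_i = 42 + 2*i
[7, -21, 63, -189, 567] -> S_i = 7*-3^i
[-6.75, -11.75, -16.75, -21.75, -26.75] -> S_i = -6.75 + -5.00*i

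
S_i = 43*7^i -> [43, 301, 2107, 14749, 103243]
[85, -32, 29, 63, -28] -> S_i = Random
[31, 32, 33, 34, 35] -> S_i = 31 + 1*i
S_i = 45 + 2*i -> [45, 47, 49, 51, 53]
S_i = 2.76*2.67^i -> [2.76, 7.37, 19.68, 52.53, 140.27]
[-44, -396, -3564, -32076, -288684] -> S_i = -44*9^i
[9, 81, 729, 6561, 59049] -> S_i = 9*9^i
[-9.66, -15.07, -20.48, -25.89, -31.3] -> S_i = -9.66 + -5.41*i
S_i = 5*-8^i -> [5, -40, 320, -2560, 20480]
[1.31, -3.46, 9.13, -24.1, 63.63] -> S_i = 1.31*(-2.64)^i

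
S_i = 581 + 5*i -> [581, 586, 591, 596, 601]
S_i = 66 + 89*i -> [66, 155, 244, 333, 422]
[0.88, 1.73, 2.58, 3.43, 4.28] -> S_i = 0.88 + 0.85*i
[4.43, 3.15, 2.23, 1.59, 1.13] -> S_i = 4.43*0.71^i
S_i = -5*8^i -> [-5, -40, -320, -2560, -20480]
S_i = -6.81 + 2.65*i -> [-6.81, -4.16, -1.51, 1.14, 3.79]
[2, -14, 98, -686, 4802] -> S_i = 2*-7^i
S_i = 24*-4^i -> [24, -96, 384, -1536, 6144]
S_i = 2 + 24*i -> [2, 26, 50, 74, 98]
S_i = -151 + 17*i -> [-151, -134, -117, -100, -83]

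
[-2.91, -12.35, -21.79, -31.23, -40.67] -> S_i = -2.91 + -9.44*i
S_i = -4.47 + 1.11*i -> [-4.47, -3.36, -2.25, -1.14, -0.03]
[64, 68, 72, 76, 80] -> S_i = 64 + 4*i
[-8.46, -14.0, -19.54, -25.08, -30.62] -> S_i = -8.46 + -5.54*i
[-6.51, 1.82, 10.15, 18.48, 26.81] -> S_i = -6.51 + 8.33*i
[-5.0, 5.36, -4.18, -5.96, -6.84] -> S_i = Random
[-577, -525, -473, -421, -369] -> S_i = -577 + 52*i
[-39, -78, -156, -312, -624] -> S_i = -39*2^i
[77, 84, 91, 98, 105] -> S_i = 77 + 7*i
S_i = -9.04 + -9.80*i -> [-9.04, -18.84, -28.64, -38.44, -48.24]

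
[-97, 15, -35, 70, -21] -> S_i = Random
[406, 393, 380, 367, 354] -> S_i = 406 + -13*i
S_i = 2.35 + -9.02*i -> [2.35, -6.67, -15.69, -24.71, -33.73]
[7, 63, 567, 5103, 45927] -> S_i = 7*9^i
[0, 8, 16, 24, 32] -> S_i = 0 + 8*i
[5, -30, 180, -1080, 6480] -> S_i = 5*-6^i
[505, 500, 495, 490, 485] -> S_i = 505 + -5*i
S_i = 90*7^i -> [90, 630, 4410, 30870, 216090]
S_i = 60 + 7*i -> [60, 67, 74, 81, 88]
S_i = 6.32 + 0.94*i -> [6.32, 7.26, 8.2, 9.14, 10.08]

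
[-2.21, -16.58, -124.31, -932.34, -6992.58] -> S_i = -2.21*7.50^i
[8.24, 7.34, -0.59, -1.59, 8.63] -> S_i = Random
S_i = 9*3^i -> [9, 27, 81, 243, 729]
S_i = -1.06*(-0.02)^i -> [-1.06, 0.02, -0.0, 0.0, -0.0]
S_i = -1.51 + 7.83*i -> [-1.51, 6.32, 14.15, 21.98, 29.81]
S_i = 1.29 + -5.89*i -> [1.29, -4.6, -10.49, -16.38, -22.27]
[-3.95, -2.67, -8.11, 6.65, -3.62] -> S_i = Random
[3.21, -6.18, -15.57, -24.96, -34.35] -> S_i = 3.21 + -9.39*i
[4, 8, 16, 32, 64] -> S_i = 4*2^i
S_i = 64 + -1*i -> [64, 63, 62, 61, 60]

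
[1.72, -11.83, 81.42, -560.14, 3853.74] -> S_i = 1.72*(-6.88)^i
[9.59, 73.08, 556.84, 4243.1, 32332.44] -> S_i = 9.59*7.62^i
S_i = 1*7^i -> [1, 7, 49, 343, 2401]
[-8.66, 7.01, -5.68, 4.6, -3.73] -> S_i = -8.66*(-0.81)^i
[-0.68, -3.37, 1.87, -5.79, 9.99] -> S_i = Random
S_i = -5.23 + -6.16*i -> [-5.23, -11.39, -17.55, -23.71, -29.87]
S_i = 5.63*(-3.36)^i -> [5.63, -18.92, 63.56, -213.56, 717.57]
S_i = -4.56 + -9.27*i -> [-4.56, -13.83, -23.1, -32.37, -41.64]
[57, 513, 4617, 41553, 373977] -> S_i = 57*9^i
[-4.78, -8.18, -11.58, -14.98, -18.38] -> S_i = -4.78 + -3.40*i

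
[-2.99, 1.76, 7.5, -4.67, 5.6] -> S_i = Random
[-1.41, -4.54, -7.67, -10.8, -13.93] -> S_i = -1.41 + -3.13*i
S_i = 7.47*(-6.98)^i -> [7.47, -52.14, 363.94, -2540.31, 17731.37]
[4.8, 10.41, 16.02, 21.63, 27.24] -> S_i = 4.80 + 5.61*i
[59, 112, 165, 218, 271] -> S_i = 59 + 53*i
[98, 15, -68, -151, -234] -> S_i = 98 + -83*i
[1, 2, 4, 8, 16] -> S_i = 1*2^i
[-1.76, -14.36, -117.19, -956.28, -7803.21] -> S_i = -1.76*8.16^i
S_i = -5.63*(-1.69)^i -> [-5.63, 9.51, -16.08, 27.17, -45.93]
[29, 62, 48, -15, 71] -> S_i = Random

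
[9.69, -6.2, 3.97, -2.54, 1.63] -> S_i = 9.69*(-0.64)^i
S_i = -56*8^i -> [-56, -448, -3584, -28672, -229376]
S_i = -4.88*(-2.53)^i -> [-4.88, 12.35, -31.24, 79.03, -199.94]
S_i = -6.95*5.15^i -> [-6.95, -35.79, -184.33, -949.31, -4888.93]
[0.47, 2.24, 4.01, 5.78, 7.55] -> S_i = 0.47 + 1.77*i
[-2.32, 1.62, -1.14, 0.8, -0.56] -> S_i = -2.32*(-0.70)^i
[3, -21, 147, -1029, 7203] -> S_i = 3*-7^i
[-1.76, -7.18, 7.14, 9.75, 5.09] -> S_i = Random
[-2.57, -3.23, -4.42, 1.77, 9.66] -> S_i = Random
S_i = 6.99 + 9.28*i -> [6.99, 16.27, 25.55, 34.83, 44.11]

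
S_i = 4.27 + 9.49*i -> [4.27, 13.76, 23.25, 32.74, 42.23]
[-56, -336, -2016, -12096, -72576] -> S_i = -56*6^i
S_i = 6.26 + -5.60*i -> [6.26, 0.66, -4.94, -10.54, -16.14]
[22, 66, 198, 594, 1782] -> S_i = 22*3^i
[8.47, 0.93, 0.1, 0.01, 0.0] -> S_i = 8.47*0.11^i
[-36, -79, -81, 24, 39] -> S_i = Random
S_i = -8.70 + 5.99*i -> [-8.7, -2.71, 3.28, 9.27, 15.26]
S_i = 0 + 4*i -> [0, 4, 8, 12, 16]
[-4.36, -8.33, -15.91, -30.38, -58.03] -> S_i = -4.36*1.91^i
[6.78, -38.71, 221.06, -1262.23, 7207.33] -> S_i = 6.78*(-5.71)^i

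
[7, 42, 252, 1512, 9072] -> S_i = 7*6^i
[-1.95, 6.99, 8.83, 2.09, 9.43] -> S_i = Random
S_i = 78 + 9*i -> [78, 87, 96, 105, 114]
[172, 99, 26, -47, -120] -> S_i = 172 + -73*i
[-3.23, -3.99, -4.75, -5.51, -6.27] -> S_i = -3.23 + -0.76*i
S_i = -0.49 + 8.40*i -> [-0.49, 7.91, 16.31, 24.71, 33.11]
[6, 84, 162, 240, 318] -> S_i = 6 + 78*i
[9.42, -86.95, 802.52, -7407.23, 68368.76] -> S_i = 9.42*(-9.23)^i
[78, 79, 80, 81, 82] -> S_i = 78 + 1*i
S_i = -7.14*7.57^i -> [-7.14, -54.05, -409.16, -3097.32, -23446.7]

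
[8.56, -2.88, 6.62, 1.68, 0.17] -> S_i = Random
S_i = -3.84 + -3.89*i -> [-3.84, -7.73, -11.62, -15.51, -19.4]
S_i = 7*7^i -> [7, 49, 343, 2401, 16807]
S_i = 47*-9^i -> [47, -423, 3807, -34263, 308367]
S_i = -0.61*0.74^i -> [-0.61, -0.45, -0.33, -0.25, -0.18]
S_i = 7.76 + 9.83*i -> [7.76, 17.59, 27.42, 37.25, 47.08]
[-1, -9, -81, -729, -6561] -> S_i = -1*9^i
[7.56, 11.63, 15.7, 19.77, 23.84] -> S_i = 7.56 + 4.07*i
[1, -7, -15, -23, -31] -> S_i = 1 + -8*i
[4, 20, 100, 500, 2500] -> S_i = 4*5^i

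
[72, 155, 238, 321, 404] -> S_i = 72 + 83*i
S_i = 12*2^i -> [12, 24, 48, 96, 192]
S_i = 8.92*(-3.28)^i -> [8.92, -29.26, 95.96, -314.76, 1032.43]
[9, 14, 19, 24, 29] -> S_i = 9 + 5*i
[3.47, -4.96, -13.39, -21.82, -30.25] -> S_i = 3.47 + -8.43*i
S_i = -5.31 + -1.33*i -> [-5.31, -6.64, -7.97, -9.3, -10.63]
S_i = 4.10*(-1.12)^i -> [4.1, -4.59, 5.14, -5.76, 6.45]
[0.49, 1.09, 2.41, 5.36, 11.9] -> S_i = 0.49*2.22^i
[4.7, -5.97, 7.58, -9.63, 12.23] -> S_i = 4.70*(-1.27)^i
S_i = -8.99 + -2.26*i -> [-8.99, -11.25, -13.51, -15.77, -18.03]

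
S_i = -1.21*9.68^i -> [-1.21, -11.71, -113.38, -1097.52, -10623.97]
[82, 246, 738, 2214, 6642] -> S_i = 82*3^i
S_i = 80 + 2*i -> [80, 82, 84, 86, 88]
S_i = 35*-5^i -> [35, -175, 875, -4375, 21875]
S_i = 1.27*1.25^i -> [1.27, 1.59, 1.98, 2.48, 3.1]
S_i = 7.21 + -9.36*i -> [7.21, -2.15, -11.51, -20.87, -30.23]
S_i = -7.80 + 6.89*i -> [-7.8, -0.91, 5.98, 12.87, 19.76]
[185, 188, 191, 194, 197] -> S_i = 185 + 3*i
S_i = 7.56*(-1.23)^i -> [7.56, -9.3, 11.44, -14.07, 17.3]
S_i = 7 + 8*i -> [7, 15, 23, 31, 39]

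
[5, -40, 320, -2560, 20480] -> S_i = 5*-8^i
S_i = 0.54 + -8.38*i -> [0.54, -7.84, -16.22, -24.6, -32.98]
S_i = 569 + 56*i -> [569, 625, 681, 737, 793]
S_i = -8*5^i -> [-8, -40, -200, -1000, -5000]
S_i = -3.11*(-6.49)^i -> [-3.11, 20.18, -130.99, 850.15, -5517.46]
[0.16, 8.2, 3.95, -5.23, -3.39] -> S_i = Random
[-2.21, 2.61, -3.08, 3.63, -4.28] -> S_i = -2.21*(-1.18)^i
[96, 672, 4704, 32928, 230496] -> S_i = 96*7^i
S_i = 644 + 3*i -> [644, 647, 650, 653, 656]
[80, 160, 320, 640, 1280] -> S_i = 80*2^i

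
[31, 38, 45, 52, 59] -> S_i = 31 + 7*i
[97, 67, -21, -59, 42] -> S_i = Random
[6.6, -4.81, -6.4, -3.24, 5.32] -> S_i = Random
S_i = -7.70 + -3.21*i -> [-7.7, -10.91, -14.12, -17.33, -20.54]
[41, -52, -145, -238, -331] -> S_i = 41 + -93*i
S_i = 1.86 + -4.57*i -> [1.86, -2.71, -7.28, -11.85, -16.42]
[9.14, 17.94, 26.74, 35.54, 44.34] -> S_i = 9.14 + 8.80*i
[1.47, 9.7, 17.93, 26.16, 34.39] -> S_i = 1.47 + 8.23*i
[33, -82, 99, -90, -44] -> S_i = Random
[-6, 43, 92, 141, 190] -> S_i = -6 + 49*i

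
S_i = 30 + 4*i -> [30, 34, 38, 42, 46]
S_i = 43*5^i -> [43, 215, 1075, 5375, 26875]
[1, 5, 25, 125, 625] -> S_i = 1*5^i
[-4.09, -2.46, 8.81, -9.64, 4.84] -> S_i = Random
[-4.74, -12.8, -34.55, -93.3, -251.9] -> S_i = -4.74*2.70^i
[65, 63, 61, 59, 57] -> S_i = 65 + -2*i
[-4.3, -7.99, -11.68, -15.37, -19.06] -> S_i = -4.30 + -3.69*i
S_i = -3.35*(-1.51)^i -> [-3.35, 5.06, -7.64, 11.53, -17.42]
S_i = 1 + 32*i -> [1, 33, 65, 97, 129]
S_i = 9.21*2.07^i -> [9.21, 19.06, 39.46, 81.69, 169.1]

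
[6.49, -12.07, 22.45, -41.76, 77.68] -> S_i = 6.49*(-1.86)^i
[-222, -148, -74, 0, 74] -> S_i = -222 + 74*i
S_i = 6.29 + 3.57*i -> [6.29, 9.86, 13.43, 17.0, 20.57]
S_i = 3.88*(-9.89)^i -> [3.88, -38.37, 379.51, -3753.36, 37120.76]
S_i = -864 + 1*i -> [-864, -863, -862, -861, -860]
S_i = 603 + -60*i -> [603, 543, 483, 423, 363]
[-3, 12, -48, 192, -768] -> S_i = -3*-4^i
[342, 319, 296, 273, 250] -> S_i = 342 + -23*i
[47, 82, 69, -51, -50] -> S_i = Random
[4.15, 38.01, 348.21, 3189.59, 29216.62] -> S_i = 4.15*9.16^i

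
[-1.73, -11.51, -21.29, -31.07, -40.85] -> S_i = -1.73 + -9.78*i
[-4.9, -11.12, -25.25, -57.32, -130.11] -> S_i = -4.90*2.27^i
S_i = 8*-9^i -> [8, -72, 648, -5832, 52488]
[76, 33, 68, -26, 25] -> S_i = Random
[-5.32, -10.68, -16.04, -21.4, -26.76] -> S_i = -5.32 + -5.36*i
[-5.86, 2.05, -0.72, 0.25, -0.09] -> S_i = -5.86*(-0.35)^i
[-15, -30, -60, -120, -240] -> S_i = -15*2^i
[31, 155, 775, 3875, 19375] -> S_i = 31*5^i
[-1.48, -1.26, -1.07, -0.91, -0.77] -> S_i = -1.48*0.85^i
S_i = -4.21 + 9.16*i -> [-4.21, 4.95, 14.11, 23.27, 32.43]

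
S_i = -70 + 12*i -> [-70, -58, -46, -34, -22]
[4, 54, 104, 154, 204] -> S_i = 4 + 50*i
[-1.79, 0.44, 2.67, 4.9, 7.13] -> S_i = -1.79 + 2.23*i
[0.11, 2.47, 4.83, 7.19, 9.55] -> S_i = 0.11 + 2.36*i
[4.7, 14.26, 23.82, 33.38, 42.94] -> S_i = 4.70 + 9.56*i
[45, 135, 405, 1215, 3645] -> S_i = 45*3^i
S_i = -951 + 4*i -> [-951, -947, -943, -939, -935]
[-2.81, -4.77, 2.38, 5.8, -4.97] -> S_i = Random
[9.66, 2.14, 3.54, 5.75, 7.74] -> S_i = Random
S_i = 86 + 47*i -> [86, 133, 180, 227, 274]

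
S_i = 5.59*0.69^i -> [5.59, 3.86, 2.66, 1.84, 1.27]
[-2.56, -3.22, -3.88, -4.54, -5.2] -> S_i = -2.56 + -0.66*i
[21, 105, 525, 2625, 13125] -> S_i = 21*5^i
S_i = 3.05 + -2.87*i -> [3.05, 0.18, -2.69, -5.56, -8.43]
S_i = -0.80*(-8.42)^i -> [-0.8, 6.74, -56.72, 477.56, -4021.04]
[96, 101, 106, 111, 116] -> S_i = 96 + 5*i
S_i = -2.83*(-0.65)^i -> [-2.83, 1.84, -1.2, 0.78, -0.51]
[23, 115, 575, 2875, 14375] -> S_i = 23*5^i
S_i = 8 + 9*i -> [8, 17, 26, 35, 44]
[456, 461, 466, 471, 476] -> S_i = 456 + 5*i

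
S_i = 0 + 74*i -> [0, 74, 148, 222, 296]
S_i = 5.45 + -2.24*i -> [5.45, 3.21, 0.97, -1.27, -3.51]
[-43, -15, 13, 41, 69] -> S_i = -43 + 28*i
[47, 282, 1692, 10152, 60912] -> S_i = 47*6^i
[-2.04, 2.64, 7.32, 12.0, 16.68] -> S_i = -2.04 + 4.68*i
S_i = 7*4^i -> [7, 28, 112, 448, 1792]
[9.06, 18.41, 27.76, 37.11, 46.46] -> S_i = 9.06 + 9.35*i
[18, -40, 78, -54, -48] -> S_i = Random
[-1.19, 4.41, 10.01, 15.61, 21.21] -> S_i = -1.19 + 5.60*i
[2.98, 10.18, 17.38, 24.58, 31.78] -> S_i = 2.98 + 7.20*i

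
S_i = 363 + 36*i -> [363, 399, 435, 471, 507]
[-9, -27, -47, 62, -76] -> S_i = Random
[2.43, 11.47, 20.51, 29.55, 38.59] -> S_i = 2.43 + 9.04*i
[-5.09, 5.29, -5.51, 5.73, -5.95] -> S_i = -5.09*(-1.04)^i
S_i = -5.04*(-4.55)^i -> [-5.04, 22.93, -104.34, 474.75, -2160.11]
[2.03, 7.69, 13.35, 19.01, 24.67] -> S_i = 2.03 + 5.66*i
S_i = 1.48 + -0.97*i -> [1.48, 0.51, -0.46, -1.43, -2.4]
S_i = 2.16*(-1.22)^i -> [2.16, -2.64, 3.21, -3.92, 4.79]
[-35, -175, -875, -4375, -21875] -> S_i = -35*5^i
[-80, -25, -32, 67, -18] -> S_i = Random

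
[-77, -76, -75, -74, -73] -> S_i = -77 + 1*i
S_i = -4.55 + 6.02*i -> [-4.55, 1.47, 7.49, 13.51, 19.53]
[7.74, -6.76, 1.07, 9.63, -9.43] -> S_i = Random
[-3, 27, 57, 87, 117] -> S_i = -3 + 30*i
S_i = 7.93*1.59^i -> [7.93, 12.61, 20.05, 31.88, 50.68]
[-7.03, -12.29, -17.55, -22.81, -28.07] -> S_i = -7.03 + -5.26*i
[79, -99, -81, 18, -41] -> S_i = Random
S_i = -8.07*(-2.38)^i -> [-8.07, 19.21, -45.71, 108.79, -258.93]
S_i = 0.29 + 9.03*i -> [0.29, 9.32, 18.35, 27.38, 36.41]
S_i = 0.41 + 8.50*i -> [0.41, 8.91, 17.41, 25.91, 34.41]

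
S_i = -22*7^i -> [-22, -154, -1078, -7546, -52822]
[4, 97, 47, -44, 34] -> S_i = Random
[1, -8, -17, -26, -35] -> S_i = 1 + -9*i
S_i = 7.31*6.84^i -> [7.31, 50.0, 342.0, 2339.3, 16000.8]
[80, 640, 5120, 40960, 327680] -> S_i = 80*8^i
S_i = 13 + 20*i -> [13, 33, 53, 73, 93]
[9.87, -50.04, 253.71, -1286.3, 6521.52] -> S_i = 9.87*(-5.07)^i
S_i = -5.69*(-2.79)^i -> [-5.69, 15.88, -44.29, 123.57, -344.77]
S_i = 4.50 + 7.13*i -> [4.5, 11.63, 18.76, 25.89, 33.02]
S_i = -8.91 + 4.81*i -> [-8.91, -4.1, 0.71, 5.52, 10.33]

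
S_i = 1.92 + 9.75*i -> [1.92, 11.67, 21.42, 31.17, 40.92]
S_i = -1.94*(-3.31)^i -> [-1.94, 6.42, -21.25, 70.35, -232.87]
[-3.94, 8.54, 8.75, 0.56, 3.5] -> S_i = Random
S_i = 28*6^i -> [28, 168, 1008, 6048, 36288]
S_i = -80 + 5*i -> [-80, -75, -70, -65, -60]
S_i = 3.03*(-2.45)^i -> [3.03, -7.42, 18.19, -44.56, 109.17]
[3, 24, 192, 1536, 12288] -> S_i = 3*8^i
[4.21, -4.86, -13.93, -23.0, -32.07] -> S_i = 4.21 + -9.07*i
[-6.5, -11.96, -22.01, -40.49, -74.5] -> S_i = -6.50*1.84^i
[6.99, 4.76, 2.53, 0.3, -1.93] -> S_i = 6.99 + -2.23*i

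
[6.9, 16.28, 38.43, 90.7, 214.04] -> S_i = 6.90*2.36^i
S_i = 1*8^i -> [1, 8, 64, 512, 4096]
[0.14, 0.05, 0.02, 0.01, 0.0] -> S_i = 0.14*0.33^i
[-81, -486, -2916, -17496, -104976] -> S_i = -81*6^i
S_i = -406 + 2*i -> [-406, -404, -402, -400, -398]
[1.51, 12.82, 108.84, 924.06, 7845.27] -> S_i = 1.51*8.49^i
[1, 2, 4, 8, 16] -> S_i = 1*2^i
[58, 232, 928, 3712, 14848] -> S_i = 58*4^i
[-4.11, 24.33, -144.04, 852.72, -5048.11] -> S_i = -4.11*(-5.92)^i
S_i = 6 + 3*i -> [6, 9, 12, 15, 18]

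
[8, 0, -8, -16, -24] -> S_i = 8 + -8*i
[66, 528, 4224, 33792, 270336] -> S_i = 66*8^i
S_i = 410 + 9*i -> [410, 419, 428, 437, 446]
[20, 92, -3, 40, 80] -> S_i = Random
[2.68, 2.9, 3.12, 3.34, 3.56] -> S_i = 2.68 + 0.22*i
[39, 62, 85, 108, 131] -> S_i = 39 + 23*i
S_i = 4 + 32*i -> [4, 36, 68, 100, 132]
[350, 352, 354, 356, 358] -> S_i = 350 + 2*i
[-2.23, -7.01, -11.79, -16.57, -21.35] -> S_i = -2.23 + -4.78*i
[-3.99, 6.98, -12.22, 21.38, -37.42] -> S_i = -3.99*(-1.75)^i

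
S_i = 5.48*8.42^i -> [5.48, 46.14, 388.51, 3271.27, 27544.12]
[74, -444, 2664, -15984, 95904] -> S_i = 74*-6^i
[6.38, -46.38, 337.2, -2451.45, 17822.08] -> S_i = 6.38*(-7.27)^i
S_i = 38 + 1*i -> [38, 39, 40, 41, 42]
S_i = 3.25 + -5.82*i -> [3.25, -2.57, -8.39, -14.21, -20.03]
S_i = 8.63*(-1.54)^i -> [8.63, -13.29, 20.47, -31.52, 48.54]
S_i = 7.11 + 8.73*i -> [7.11, 15.84, 24.57, 33.3, 42.03]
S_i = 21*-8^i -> [21, -168, 1344, -10752, 86016]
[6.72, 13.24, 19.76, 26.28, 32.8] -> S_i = 6.72 + 6.52*i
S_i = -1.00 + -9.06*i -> [-1.0, -10.06, -19.12, -28.18, -37.24]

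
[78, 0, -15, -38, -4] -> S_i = Random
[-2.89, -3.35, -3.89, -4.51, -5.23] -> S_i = -2.89*1.16^i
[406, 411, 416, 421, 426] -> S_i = 406 + 5*i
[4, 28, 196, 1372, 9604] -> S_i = 4*7^i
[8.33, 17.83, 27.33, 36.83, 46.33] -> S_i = 8.33 + 9.50*i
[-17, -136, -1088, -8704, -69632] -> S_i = -17*8^i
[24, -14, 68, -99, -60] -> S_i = Random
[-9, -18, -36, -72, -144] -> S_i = -9*2^i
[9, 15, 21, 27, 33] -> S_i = 9 + 6*i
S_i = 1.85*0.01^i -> [1.85, 0.02, 0.0, 0.0, 0.0]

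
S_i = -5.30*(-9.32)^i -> [-5.3, 49.4, -460.37, 4290.66, -39988.91]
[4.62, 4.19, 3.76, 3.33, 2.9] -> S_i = 4.62 + -0.43*i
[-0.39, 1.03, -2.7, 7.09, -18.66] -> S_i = -0.39*(-2.63)^i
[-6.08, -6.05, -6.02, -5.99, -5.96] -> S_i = -6.08 + 0.03*i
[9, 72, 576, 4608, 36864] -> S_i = 9*8^i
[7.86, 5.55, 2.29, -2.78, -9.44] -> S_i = Random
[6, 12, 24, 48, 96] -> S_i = 6*2^i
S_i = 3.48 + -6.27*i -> [3.48, -2.79, -9.06, -15.33, -21.6]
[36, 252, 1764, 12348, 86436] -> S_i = 36*7^i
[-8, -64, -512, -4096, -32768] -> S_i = -8*8^i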